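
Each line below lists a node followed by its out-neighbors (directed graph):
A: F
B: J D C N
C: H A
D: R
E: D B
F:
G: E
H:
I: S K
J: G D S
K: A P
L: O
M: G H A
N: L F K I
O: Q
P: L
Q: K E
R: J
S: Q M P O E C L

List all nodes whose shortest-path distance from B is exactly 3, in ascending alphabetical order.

E, M, O, P, Q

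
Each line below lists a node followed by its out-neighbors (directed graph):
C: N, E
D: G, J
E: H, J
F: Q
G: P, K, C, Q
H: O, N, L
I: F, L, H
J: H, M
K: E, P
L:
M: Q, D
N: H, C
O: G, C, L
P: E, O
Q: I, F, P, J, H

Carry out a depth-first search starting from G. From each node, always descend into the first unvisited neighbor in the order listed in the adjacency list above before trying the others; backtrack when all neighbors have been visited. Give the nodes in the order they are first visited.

Visit G
G → P
P → E
E → H
H → O
O → C
C → N
O → L
E → J
J → M
M → Q
Q → I
I → F
M → D
G → K

G, P, E, H, O, C, N, L, J, M, Q, I, F, D, K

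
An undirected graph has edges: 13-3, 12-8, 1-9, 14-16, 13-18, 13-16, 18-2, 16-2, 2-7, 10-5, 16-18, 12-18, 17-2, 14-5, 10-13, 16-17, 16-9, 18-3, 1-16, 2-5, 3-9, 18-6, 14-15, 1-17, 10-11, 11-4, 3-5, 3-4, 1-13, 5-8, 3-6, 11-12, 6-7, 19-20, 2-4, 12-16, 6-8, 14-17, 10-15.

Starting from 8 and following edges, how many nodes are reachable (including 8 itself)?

BFS from 8 visits: 8, 5, 6, 12, 2, 3, 10, 14, 7, 18, 11, 16, 4, 17, 9, 13, 15, 1
Reachable nodes: 18 of 20 total.

18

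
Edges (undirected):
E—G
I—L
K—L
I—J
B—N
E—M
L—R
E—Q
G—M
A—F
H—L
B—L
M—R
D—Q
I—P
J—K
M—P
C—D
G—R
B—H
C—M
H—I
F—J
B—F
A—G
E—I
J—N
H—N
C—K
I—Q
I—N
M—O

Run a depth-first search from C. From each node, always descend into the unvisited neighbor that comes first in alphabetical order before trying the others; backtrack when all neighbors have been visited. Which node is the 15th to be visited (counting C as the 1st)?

M

Visit C
C → D
D → Q
Q → E
E → G
G → A
A → F
F → B
B → H
H → I
I → J
J → K
K → L
L → R
R → M
M → O
M → P
J → N

Visit order: C, D, Q, E, G, A, F, B, H, I, J, K, L, R, M, O, P, N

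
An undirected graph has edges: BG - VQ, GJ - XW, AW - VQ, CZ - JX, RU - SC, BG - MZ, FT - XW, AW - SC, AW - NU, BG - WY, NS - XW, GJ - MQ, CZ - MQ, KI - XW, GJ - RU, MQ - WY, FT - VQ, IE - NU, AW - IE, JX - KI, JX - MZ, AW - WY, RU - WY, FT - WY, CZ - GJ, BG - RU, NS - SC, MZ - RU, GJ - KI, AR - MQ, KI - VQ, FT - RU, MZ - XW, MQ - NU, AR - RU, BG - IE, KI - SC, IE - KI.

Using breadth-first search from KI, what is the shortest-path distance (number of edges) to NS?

Level 0: KI
Level 1: GJ, IE, JX, SC, VQ, XW
Level 2: AW, BG, CZ, FT, MQ, MZ, NS, NU, RU
Level 3: AR, WY
NS first appears at level 2.

2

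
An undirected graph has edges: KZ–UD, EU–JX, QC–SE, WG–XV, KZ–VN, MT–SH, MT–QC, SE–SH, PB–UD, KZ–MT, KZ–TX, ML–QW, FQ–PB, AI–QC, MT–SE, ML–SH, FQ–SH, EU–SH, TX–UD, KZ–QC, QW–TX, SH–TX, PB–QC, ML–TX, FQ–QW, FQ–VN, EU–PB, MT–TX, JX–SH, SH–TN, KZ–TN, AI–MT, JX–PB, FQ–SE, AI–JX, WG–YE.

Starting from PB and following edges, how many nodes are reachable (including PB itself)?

BFS from PB visits: PB, EU, FQ, JX, QC, UD, SH, QW, SE, VN, AI, KZ, MT, TX, ML, TN
Reachable nodes: 16 of 19 total.

16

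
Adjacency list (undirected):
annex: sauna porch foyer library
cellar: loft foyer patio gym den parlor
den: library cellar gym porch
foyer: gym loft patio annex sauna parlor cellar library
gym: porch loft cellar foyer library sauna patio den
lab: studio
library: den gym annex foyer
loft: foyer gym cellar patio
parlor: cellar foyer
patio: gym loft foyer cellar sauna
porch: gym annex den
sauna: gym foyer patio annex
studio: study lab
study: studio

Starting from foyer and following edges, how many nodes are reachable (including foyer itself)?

BFS from foyer visits: foyer, annex, cellar, gym, library, loft, parlor, patio, sauna, porch, den
Reachable nodes: 11 of 14 total.

11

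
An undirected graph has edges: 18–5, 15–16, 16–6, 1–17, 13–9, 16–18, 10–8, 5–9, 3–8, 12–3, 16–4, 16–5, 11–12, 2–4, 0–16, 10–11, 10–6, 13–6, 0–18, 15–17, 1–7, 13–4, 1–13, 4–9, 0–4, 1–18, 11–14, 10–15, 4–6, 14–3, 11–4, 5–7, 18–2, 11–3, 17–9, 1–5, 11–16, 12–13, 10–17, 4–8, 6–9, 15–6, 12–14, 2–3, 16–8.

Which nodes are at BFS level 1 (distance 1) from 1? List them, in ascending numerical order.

Level 0: 1
Level 1: 5, 7, 13, 17, 18
Level 2: 0, 2, 4, 6, 9, 10, 12, 15, 16
Level 3: 3, 8, 11, 14

5, 7, 13, 17, 18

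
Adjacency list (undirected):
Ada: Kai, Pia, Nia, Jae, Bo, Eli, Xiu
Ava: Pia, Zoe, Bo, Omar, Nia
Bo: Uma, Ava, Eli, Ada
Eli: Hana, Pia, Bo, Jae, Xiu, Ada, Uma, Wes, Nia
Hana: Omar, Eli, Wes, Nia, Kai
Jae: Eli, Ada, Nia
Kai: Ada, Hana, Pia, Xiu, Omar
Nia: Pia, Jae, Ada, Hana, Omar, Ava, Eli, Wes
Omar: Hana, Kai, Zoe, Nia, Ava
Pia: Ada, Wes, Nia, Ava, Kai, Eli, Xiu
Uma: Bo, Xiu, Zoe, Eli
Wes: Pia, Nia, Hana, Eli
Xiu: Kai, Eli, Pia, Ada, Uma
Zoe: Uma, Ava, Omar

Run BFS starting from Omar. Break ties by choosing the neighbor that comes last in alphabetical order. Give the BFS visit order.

Omar → Zoe → Nia → Kai → Hana → Ava → Uma → Wes → Pia → Jae → Eli → Ada → Xiu → Bo

Visit Omar; enqueue Zoe, Nia, Kai, Hana, Ava → queue [Zoe, Nia, Kai, Hana, Ava]
Visit Zoe; enqueue Uma → queue [Nia, Kai, Hana, Ava, Uma]
Visit Nia; enqueue Wes, Pia, Jae, Eli, Ada → queue [Kai, Hana, Ava, Uma, Wes, Pia, Jae, Eli, Ada]
Visit Kai; enqueue Xiu → queue [Hana, Ava, Uma, Wes, Pia, Jae, Eli, Ada, Xiu]
Visit Hana → queue [Ava, Uma, Wes, Pia, Jae, Eli, Ada, Xiu]
Visit Ava; enqueue Bo → queue [Uma, Wes, Pia, Jae, Eli, Ada, Xiu, Bo]
Visit Uma → queue [Wes, Pia, Jae, Eli, Ada, Xiu, Bo]
Visit Wes → queue [Pia, Jae, Eli, Ada, Xiu, Bo]
Visit Pia → queue [Jae, Eli, Ada, Xiu, Bo]
Visit Jae → queue [Eli, Ada, Xiu, Bo]
Visit Eli → queue [Ada, Xiu, Bo]
Visit Ada → queue [Xiu, Bo]
Visit Xiu → queue [Bo]
Visit Bo → queue []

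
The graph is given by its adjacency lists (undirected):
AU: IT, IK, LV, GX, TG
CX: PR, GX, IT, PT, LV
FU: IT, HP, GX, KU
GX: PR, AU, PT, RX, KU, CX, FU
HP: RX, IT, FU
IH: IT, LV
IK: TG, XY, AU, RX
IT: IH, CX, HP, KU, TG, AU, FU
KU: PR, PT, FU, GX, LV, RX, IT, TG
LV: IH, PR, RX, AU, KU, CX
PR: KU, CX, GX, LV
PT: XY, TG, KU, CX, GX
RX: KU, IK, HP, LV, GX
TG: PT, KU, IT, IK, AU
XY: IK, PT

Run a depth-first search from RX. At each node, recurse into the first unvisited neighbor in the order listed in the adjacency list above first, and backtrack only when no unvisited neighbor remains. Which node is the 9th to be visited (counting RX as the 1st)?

Visit RX
RX → KU
KU → PR
PR → CX
CX → GX
GX → AU
AU → IT
IT → IH
IH → LV
IT → HP
HP → FU
IT → TG
TG → PT
PT → XY
XY → IK

Visit order: RX, KU, PR, CX, GX, AU, IT, IH, LV, HP, FU, TG, PT, XY, IK

LV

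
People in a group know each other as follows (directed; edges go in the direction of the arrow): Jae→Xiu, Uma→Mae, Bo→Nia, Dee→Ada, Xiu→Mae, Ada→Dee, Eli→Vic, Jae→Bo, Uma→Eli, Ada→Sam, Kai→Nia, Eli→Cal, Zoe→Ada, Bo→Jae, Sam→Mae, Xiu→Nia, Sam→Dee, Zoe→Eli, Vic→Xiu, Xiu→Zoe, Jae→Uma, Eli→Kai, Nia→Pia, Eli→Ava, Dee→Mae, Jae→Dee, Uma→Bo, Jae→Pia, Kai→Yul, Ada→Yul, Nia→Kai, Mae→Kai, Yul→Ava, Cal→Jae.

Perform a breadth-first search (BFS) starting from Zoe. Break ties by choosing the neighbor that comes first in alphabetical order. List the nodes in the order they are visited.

Zoe, Ada, Eli, Dee, Sam, Yul, Ava, Cal, Kai, Vic, Mae, Jae, Nia, Xiu, Bo, Pia, Uma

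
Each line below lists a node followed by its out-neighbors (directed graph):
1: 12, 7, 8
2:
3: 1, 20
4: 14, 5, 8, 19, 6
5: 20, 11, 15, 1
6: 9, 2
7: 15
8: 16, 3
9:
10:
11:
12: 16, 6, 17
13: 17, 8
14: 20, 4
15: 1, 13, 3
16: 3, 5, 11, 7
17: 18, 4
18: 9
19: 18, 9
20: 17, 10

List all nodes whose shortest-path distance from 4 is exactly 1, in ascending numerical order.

Level 0: 4
Level 1: 5, 6, 8, 14, 19
Level 2: 1, 2, 3, 9, 11, 15, 16, 18, 20
Level 3: 7, 10, 12, 13, 17

5, 6, 8, 14, 19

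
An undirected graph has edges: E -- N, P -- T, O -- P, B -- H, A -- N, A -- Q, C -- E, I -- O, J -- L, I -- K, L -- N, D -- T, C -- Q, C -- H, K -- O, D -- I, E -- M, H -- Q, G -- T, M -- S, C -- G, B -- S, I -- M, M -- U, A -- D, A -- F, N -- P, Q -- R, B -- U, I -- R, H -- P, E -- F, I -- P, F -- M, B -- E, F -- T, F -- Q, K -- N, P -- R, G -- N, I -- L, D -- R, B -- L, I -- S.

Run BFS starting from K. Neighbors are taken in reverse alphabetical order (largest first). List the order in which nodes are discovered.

K, O, N, I, P, L, G, E, A, S, R, M, D, T, H, J, B, C, F, Q, U

Visit K; enqueue O, N, I → queue [O, N, I]
Visit O; enqueue P → queue [N, I, P]
Visit N; enqueue L, G, E, A → queue [I, P, L, G, E, A]
Visit I; enqueue S, R, M, D → queue [P, L, G, E, A, S, R, M, D]
Visit P; enqueue T, H → queue [L, G, E, A, S, R, M, D, T, H]
Visit L; enqueue J, B → queue [G, E, A, S, R, M, D, T, H, J, B]
Visit G; enqueue C → queue [E, A, S, R, M, D, T, H, J, B, C]
Visit E; enqueue F → queue [A, S, R, M, D, T, H, J, B, C, F]
Visit A; enqueue Q → queue [S, R, M, D, T, H, J, B, C, F, Q]
Visit S → queue [R, M, D, T, H, J, B, C, F, Q]
Visit R → queue [M, D, T, H, J, B, C, F, Q]
Visit M; enqueue U → queue [D, T, H, J, B, C, F, Q, U]
Visit D → queue [T, H, J, B, C, F, Q, U]
Visit T → queue [H, J, B, C, F, Q, U]
Visit H → queue [J, B, C, F, Q, U]
Visit J → queue [B, C, F, Q, U]
Visit B → queue [C, F, Q, U]
Visit C → queue [F, Q, U]
Visit F → queue [Q, U]
Visit Q → queue [U]
Visit U → queue []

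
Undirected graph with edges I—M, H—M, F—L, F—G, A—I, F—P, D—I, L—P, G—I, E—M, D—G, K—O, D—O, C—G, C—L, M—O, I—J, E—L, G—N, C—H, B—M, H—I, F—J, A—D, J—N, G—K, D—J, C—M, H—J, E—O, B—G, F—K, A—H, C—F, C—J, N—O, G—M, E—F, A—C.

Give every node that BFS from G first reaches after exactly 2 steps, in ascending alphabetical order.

Level 0: G
Level 1: B, C, D, F, I, K, M, N
Level 2: A, E, H, J, L, O, P

A, E, H, J, L, O, P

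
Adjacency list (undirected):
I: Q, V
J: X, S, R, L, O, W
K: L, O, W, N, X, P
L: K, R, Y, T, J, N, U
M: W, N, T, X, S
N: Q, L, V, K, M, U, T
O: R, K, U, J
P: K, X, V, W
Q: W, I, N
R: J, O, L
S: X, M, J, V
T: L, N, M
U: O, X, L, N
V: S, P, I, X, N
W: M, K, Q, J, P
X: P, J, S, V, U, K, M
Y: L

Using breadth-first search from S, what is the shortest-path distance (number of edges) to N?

2

Level 0: S
Level 1: J, M, V, X
Level 2: I, K, L, N, O, P, R, T, U, W
Level 3: Q, Y
N first appears at level 2.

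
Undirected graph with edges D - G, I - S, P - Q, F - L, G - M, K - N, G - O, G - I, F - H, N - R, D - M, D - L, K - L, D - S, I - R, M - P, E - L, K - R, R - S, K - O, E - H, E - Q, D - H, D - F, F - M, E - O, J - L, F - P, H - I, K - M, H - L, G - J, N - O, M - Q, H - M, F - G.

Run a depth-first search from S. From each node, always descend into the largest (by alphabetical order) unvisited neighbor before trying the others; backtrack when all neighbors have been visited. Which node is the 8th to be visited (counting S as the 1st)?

Visit S
S → R
R → N
N → O
O → K
K → M
M → Q
Q → P
P → F
F → L
L → J
J → G
G → I
I → H
H → E
H → D

Visit order: S, R, N, O, K, M, Q, P, F, L, J, G, I, H, E, D

P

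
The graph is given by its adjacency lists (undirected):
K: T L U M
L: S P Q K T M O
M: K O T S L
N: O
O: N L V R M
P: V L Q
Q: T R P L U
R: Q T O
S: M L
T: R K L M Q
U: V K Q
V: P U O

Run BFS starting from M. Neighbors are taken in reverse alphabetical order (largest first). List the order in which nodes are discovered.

M -> T -> S -> O -> L -> K -> R -> Q -> V -> N -> P -> U

Visit M; enqueue T, S, O, L, K → queue [T, S, O, L, K]
Visit T; enqueue R, Q → queue [S, O, L, K, R, Q]
Visit S → queue [O, L, K, R, Q]
Visit O; enqueue V, N → queue [L, K, R, Q, V, N]
Visit L; enqueue P → queue [K, R, Q, V, N, P]
Visit K; enqueue U → queue [R, Q, V, N, P, U]
Visit R → queue [Q, V, N, P, U]
Visit Q → queue [V, N, P, U]
Visit V → queue [N, P, U]
Visit N → queue [P, U]
Visit P → queue [U]
Visit U → queue []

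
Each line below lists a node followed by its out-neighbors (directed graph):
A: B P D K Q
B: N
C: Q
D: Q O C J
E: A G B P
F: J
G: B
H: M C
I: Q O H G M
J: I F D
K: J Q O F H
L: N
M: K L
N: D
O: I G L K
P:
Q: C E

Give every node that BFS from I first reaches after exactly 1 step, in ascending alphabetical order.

Level 0: I
Level 1: G, H, M, O, Q
Level 2: B, C, E, K, L
Level 3: A, F, J, N, P
Level 4: D

G, H, M, O, Q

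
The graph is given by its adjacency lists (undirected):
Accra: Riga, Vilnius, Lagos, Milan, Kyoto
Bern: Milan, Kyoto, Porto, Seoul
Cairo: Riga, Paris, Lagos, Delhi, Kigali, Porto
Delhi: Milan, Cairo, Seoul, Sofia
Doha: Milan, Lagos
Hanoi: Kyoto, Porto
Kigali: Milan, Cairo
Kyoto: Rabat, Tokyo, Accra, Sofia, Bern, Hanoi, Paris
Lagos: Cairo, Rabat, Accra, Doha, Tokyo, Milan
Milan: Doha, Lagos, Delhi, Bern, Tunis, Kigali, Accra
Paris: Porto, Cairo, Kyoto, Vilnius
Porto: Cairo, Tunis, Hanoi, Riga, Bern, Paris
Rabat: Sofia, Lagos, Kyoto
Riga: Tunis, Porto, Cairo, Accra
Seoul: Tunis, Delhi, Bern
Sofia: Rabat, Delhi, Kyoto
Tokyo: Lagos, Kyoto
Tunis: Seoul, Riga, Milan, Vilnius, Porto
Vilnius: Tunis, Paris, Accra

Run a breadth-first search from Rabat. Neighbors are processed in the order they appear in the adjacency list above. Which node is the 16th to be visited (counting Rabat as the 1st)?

Kigali

Visit Rabat; enqueue Sofia, Lagos, Kyoto → queue [Sofia, Lagos, Kyoto]
Visit Sofia; enqueue Delhi → queue [Lagos, Kyoto, Delhi]
Visit Lagos; enqueue Cairo, Accra, Doha, Tokyo, Milan → queue [Kyoto, Delhi, Cairo, Accra, Doha, Tokyo, Milan]
Visit Kyoto; enqueue Bern, Hanoi, Paris → queue [Delhi, Cairo, Accra, Doha, Tokyo, Milan, Bern, Hanoi, Paris]
Visit Delhi; enqueue Seoul → queue [Cairo, Accra, Doha, Tokyo, Milan, Bern, Hanoi, Paris, Seoul]
Visit Cairo; enqueue Riga, Kigali, Porto → queue [Accra, Doha, Tokyo, Milan, Bern, Hanoi, Paris, Seoul, Riga, Kigali, Porto]
Visit Accra; enqueue Vilnius → queue [Doha, Tokyo, Milan, Bern, Hanoi, Paris, Seoul, Riga, Kigali, Porto, Vilnius]
Visit Doha → queue [Tokyo, Milan, Bern, Hanoi, Paris, Seoul, Riga, Kigali, Porto, Vilnius]
Visit Tokyo → queue [Milan, Bern, Hanoi, Paris, Seoul, Riga, Kigali, Porto, Vilnius]
Visit Milan; enqueue Tunis → queue [Bern, Hanoi, Paris, Seoul, Riga, Kigali, Porto, Vilnius, Tunis]
Visit Bern → queue [Hanoi, Paris, Seoul, Riga, Kigali, Porto, Vilnius, Tunis]
Visit Hanoi → queue [Paris, Seoul, Riga, Kigali, Porto, Vilnius, Tunis]
Visit Paris → queue [Seoul, Riga, Kigali, Porto, Vilnius, Tunis]
Visit Seoul → queue [Riga, Kigali, Porto, Vilnius, Tunis]
Visit Riga → queue [Kigali, Porto, Vilnius, Tunis]
Visit Kigali → queue [Porto, Vilnius, Tunis]
Visit Porto → queue [Vilnius, Tunis]
Visit Vilnius → queue [Tunis]
Visit Tunis → queue []

Visit order: Rabat, Sofia, Lagos, Kyoto, Delhi, Cairo, Accra, Doha, Tokyo, Milan, Bern, Hanoi, Paris, Seoul, Riga, Kigali, Porto, Vilnius, Tunis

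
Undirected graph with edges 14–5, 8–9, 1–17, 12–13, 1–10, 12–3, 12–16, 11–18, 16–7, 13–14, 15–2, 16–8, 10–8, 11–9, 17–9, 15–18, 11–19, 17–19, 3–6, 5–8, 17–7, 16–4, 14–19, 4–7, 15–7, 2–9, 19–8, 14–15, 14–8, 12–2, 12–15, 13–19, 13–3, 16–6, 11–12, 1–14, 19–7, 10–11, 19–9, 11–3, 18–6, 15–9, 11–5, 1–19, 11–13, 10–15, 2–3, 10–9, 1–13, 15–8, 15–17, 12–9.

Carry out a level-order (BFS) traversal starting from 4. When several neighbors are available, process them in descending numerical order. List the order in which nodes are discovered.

4 16 7 12 8 6 19 17 15 13 11 9 3 2 14 10 5 18 1

Visit 4; enqueue 16, 7 → queue [16, 7]
Visit 16; enqueue 12, 8, 6 → queue [7, 12, 8, 6]
Visit 7; enqueue 19, 17, 15 → queue [12, 8, 6, 19, 17, 15]
Visit 12; enqueue 13, 11, 9, 3, 2 → queue [8, 6, 19, 17, 15, 13, 11, 9, 3, 2]
Visit 8; enqueue 14, 10, 5 → queue [6, 19, 17, 15, 13, 11, 9, 3, 2, 14, 10, 5]
Visit 6; enqueue 18 → queue [19, 17, 15, 13, 11, 9, 3, 2, 14, 10, 5, 18]
Visit 19; enqueue 1 → queue [17, 15, 13, 11, 9, 3, 2, 14, 10, 5, 18, 1]
Visit 17 → queue [15, 13, 11, 9, 3, 2, 14, 10, 5, 18, 1]
Visit 15 → queue [13, 11, 9, 3, 2, 14, 10, 5, 18, 1]
Visit 13 → queue [11, 9, 3, 2, 14, 10, 5, 18, 1]
Visit 11 → queue [9, 3, 2, 14, 10, 5, 18, 1]
Visit 9 → queue [3, 2, 14, 10, 5, 18, 1]
Visit 3 → queue [2, 14, 10, 5, 18, 1]
Visit 2 → queue [14, 10, 5, 18, 1]
Visit 14 → queue [10, 5, 18, 1]
Visit 10 → queue [5, 18, 1]
Visit 5 → queue [18, 1]
Visit 18 → queue [1]
Visit 1 → queue []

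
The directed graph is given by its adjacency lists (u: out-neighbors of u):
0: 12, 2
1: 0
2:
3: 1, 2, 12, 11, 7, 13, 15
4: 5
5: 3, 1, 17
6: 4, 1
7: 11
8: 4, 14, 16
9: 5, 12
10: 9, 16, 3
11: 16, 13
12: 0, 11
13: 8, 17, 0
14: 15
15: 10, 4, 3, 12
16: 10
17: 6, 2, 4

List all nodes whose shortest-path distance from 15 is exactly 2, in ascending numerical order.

Level 0: 15
Level 1: 3, 4, 10, 12
Level 2: 0, 1, 2, 5, 7, 9, 11, 13, 16
Level 3: 8, 17
Level 4: 6, 14

0, 1, 2, 5, 7, 9, 11, 13, 16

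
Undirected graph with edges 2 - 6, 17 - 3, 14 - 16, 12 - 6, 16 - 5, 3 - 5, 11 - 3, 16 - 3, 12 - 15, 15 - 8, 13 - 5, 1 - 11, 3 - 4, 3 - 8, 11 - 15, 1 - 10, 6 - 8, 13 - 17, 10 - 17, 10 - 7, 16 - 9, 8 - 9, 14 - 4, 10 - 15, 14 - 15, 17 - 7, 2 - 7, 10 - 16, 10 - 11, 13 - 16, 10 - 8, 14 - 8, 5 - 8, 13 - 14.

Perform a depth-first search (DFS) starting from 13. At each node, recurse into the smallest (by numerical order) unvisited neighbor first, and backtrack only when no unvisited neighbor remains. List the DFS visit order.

13 → 5 → 3 → 4 → 14 → 8 → 6 → 2 → 7 → 10 → 1 → 11 → 15 → 12 → 16 → 9 → 17

Visit 13
13 → 5
5 → 3
3 → 4
4 → 14
14 → 8
8 → 6
6 → 2
2 → 7
7 → 10
10 → 1
1 → 11
11 → 15
15 → 12
10 → 16
16 → 9
10 → 17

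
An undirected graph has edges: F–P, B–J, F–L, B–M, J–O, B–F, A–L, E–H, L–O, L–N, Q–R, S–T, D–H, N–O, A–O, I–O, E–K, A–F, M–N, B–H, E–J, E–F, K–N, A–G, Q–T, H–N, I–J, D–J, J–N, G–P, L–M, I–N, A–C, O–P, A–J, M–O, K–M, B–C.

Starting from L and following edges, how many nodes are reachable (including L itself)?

BFS from L visits: L, A, F, M, N, O, C, G, J, B, E, P, K, H, I, D
Reachable nodes: 16 of 20 total.

16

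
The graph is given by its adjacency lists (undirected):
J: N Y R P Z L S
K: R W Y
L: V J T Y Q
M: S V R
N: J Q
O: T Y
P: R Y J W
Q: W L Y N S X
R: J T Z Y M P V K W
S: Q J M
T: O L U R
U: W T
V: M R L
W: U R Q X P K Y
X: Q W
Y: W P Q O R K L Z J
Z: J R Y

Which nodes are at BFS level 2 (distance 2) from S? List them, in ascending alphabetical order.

L, N, P, R, V, W, X, Y, Z

Level 0: S
Level 1: J, M, Q
Level 2: L, N, P, R, V, W, X, Y, Z
Level 3: K, O, T, U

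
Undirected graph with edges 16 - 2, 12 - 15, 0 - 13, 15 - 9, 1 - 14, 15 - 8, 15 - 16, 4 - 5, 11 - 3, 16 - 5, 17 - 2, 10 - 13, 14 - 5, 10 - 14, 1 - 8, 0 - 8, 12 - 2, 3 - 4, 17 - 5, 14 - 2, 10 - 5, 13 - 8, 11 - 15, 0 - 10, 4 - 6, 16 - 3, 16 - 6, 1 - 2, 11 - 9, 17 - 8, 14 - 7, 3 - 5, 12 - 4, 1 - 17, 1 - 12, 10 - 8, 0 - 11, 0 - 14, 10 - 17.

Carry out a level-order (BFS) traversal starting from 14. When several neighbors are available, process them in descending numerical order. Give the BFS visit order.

Visit 14; enqueue 10, 7, 5, 2, 1, 0 → queue [10, 7, 5, 2, 1, 0]
Visit 10; enqueue 17, 13, 8 → queue [7, 5, 2, 1, 0, 17, 13, 8]
Visit 7 → queue [5, 2, 1, 0, 17, 13, 8]
Visit 5; enqueue 16, 4, 3 → queue [2, 1, 0, 17, 13, 8, 16, 4, 3]
Visit 2; enqueue 12 → queue [1, 0, 17, 13, 8, 16, 4, 3, 12]
Visit 1 → queue [0, 17, 13, 8, 16, 4, 3, 12]
Visit 0; enqueue 11 → queue [17, 13, 8, 16, 4, 3, 12, 11]
Visit 17 → queue [13, 8, 16, 4, 3, 12, 11]
Visit 13 → queue [8, 16, 4, 3, 12, 11]
Visit 8; enqueue 15 → queue [16, 4, 3, 12, 11, 15]
Visit 16; enqueue 6 → queue [4, 3, 12, 11, 15, 6]
Visit 4 → queue [3, 12, 11, 15, 6]
Visit 3 → queue [12, 11, 15, 6]
Visit 12 → queue [11, 15, 6]
Visit 11; enqueue 9 → queue [15, 6, 9]
Visit 15 → queue [6, 9]
Visit 6 → queue [9]
Visit 9 → queue []

14, 10, 7, 5, 2, 1, 0, 17, 13, 8, 16, 4, 3, 12, 11, 15, 6, 9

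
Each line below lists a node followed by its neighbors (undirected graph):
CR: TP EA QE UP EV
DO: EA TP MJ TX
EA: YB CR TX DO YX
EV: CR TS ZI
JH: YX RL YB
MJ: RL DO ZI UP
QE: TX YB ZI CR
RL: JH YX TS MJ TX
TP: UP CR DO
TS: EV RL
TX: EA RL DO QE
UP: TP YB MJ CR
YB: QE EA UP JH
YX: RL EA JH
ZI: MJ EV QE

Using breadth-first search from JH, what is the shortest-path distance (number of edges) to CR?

3

Level 0: JH
Level 1: RL, YB, YX
Level 2: EA, MJ, QE, TS, TX, UP
Level 3: CR, DO, EV, TP, ZI
CR first appears at level 3.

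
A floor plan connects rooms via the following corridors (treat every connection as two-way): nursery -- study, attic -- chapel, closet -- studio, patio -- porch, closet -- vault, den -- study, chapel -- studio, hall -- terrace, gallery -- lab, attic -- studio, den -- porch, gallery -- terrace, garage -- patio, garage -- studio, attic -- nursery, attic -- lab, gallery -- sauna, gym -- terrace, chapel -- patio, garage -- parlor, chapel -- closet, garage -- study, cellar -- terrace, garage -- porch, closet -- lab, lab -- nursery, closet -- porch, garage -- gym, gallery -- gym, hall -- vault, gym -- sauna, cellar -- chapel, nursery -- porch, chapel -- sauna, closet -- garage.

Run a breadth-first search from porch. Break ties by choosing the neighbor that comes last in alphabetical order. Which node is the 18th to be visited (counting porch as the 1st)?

Visit porch; enqueue patio, nursery, garage, den, closet → queue [patio, nursery, garage, den, closet]
Visit patio; enqueue chapel → queue [nursery, garage, den, closet, chapel]
Visit nursery; enqueue study, lab, attic → queue [garage, den, closet, chapel, study, lab, attic]
Visit garage; enqueue studio, parlor, gym → queue [den, closet, chapel, study, lab, attic, studio, parlor, gym]
Visit den → queue [closet, chapel, study, lab, attic, studio, parlor, gym]
Visit closet; enqueue vault → queue [chapel, study, lab, attic, studio, parlor, gym, vault]
Visit chapel; enqueue sauna, cellar → queue [study, lab, attic, studio, parlor, gym, vault, sauna, cellar]
Visit study → queue [lab, attic, studio, parlor, gym, vault, sauna, cellar]
Visit lab; enqueue gallery → queue [attic, studio, parlor, gym, vault, sauna, cellar, gallery]
Visit attic → queue [studio, parlor, gym, vault, sauna, cellar, gallery]
Visit studio → queue [parlor, gym, vault, sauna, cellar, gallery]
Visit parlor → queue [gym, vault, sauna, cellar, gallery]
Visit gym; enqueue terrace → queue [vault, sauna, cellar, gallery, terrace]
Visit vault; enqueue hall → queue [sauna, cellar, gallery, terrace, hall]
Visit sauna → queue [cellar, gallery, terrace, hall]
Visit cellar → queue [gallery, terrace, hall]
Visit gallery → queue [terrace, hall]
Visit terrace → queue [hall]
Visit hall → queue []

Visit order: porch, patio, nursery, garage, den, closet, chapel, study, lab, attic, studio, parlor, gym, vault, sauna, cellar, gallery, terrace, hall

terrace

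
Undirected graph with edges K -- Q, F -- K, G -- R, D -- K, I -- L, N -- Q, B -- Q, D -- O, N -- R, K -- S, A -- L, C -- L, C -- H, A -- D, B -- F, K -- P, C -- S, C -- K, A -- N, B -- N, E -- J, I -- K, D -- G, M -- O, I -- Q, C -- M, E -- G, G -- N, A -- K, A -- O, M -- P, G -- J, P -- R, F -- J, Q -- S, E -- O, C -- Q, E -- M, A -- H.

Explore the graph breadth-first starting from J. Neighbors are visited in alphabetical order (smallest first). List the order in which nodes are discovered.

J → E → F → G → M → O → B → K → D → N → R → C → P → A → Q → I → S → H → L

Visit J; enqueue E, F, G → queue [E, F, G]
Visit E; enqueue M, O → queue [F, G, M, O]
Visit F; enqueue B, K → queue [G, M, O, B, K]
Visit G; enqueue D, N, R → queue [M, O, B, K, D, N, R]
Visit M; enqueue C, P → queue [O, B, K, D, N, R, C, P]
Visit O; enqueue A → queue [B, K, D, N, R, C, P, A]
Visit B; enqueue Q → queue [K, D, N, R, C, P, A, Q]
Visit K; enqueue I, S → queue [D, N, R, C, P, A, Q, I, S]
Visit D → queue [N, R, C, P, A, Q, I, S]
Visit N → queue [R, C, P, A, Q, I, S]
Visit R → queue [C, P, A, Q, I, S]
Visit C; enqueue H, L → queue [P, A, Q, I, S, H, L]
Visit P → queue [A, Q, I, S, H, L]
Visit A → queue [Q, I, S, H, L]
Visit Q → queue [I, S, H, L]
Visit I → queue [S, H, L]
Visit S → queue [H, L]
Visit H → queue [L]
Visit L → queue []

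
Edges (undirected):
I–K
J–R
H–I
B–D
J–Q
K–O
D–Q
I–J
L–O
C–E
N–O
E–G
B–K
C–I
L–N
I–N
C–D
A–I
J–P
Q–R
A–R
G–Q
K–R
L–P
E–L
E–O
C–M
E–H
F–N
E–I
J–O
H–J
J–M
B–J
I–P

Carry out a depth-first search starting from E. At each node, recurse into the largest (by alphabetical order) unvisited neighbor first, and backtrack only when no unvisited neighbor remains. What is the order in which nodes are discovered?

E, O, N, L, P, J, R, Q, G, D, C, M, I, K, B, H, A, F

Visit E
E → O
O → N
N → L
L → P
P → J
J → R
R → Q
Q → G
Q → D
D → C
C → M
C → I
I → K
K → B
I → H
I → A
N → F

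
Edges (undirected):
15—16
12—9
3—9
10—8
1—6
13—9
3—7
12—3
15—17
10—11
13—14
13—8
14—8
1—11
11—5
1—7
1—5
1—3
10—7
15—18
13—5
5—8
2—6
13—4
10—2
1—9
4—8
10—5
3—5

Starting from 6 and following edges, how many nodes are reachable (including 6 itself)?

14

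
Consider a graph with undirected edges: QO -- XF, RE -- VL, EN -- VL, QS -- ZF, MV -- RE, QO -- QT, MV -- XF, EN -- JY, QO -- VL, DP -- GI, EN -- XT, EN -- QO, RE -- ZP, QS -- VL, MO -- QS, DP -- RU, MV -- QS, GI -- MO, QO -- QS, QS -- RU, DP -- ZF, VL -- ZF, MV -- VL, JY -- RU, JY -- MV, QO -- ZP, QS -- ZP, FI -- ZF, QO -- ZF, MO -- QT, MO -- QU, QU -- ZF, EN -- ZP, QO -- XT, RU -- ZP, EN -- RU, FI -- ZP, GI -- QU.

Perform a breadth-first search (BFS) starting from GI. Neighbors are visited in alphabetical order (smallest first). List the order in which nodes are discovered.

Visit GI; enqueue DP, MO, QU → queue [DP, MO, QU]
Visit DP; enqueue RU, ZF → queue [MO, QU, RU, ZF]
Visit MO; enqueue QS, QT → queue [QU, RU, ZF, QS, QT]
Visit QU → queue [RU, ZF, QS, QT]
Visit RU; enqueue EN, JY, ZP → queue [ZF, QS, QT, EN, JY, ZP]
Visit ZF; enqueue FI, QO, VL → queue [QS, QT, EN, JY, ZP, FI, QO, VL]
Visit QS; enqueue MV → queue [QT, EN, JY, ZP, FI, QO, VL, MV]
Visit QT → queue [EN, JY, ZP, FI, QO, VL, MV]
Visit EN; enqueue XT → queue [JY, ZP, FI, QO, VL, MV, XT]
Visit JY → queue [ZP, FI, QO, VL, MV, XT]
Visit ZP; enqueue RE → queue [FI, QO, VL, MV, XT, RE]
Visit FI → queue [QO, VL, MV, XT, RE]
Visit QO; enqueue XF → queue [VL, MV, XT, RE, XF]
Visit VL → queue [MV, XT, RE, XF]
Visit MV → queue [XT, RE, XF]
Visit XT → queue [RE, XF]
Visit RE → queue [XF]
Visit XF → queue []

GI -> DP -> MO -> QU -> RU -> ZF -> QS -> QT -> EN -> JY -> ZP -> FI -> QO -> VL -> MV -> XT -> RE -> XF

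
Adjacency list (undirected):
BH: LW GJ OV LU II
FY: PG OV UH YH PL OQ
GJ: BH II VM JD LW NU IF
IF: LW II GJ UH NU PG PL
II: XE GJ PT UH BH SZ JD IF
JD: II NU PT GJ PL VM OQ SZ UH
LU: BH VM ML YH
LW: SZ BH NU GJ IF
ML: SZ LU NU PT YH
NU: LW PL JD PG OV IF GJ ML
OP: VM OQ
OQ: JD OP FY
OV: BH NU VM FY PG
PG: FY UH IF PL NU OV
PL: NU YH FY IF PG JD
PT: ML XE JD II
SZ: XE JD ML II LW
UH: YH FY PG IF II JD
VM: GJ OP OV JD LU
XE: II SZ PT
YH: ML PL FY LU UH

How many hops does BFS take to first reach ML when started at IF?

Level 0: IF
Level 1: GJ, II, LW, NU, PG, PL, UH
Level 2: BH, FY, JD, ML, OV, PT, SZ, VM, XE, YH
Level 3: LU, OP, OQ
ML first appears at level 2.

2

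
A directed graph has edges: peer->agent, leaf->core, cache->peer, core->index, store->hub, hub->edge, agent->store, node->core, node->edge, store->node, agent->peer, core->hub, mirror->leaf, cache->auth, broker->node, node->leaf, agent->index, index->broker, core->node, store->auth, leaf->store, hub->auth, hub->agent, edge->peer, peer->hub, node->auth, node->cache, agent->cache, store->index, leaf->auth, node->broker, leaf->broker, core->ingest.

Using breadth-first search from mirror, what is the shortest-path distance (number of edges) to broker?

2

Level 0: mirror
Level 1: leaf
Level 2: auth, broker, core, store
Level 3: hub, index, ingest, node
Level 4: agent, cache, edge
Level 5: peer
broker first appears at level 2.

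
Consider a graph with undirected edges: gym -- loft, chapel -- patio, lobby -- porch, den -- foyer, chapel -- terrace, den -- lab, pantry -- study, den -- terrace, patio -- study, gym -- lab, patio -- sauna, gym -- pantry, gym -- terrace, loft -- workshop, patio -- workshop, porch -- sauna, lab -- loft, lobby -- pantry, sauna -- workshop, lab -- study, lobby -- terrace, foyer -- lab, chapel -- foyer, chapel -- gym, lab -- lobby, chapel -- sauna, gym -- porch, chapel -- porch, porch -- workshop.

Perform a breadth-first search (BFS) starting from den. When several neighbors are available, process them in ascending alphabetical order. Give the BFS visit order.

den, foyer, lab, terrace, chapel, gym, lobby, loft, study, patio, porch, sauna, pantry, workshop

Visit den; enqueue foyer, lab, terrace → queue [foyer, lab, terrace]
Visit foyer; enqueue chapel → queue [lab, terrace, chapel]
Visit lab; enqueue gym, lobby, loft, study → queue [terrace, chapel, gym, lobby, loft, study]
Visit terrace → queue [chapel, gym, lobby, loft, study]
Visit chapel; enqueue patio, porch, sauna → queue [gym, lobby, loft, study, patio, porch, sauna]
Visit gym; enqueue pantry → queue [lobby, loft, study, patio, porch, sauna, pantry]
Visit lobby → queue [loft, study, patio, porch, sauna, pantry]
Visit loft; enqueue workshop → queue [study, patio, porch, sauna, pantry, workshop]
Visit study → queue [patio, porch, sauna, pantry, workshop]
Visit patio → queue [porch, sauna, pantry, workshop]
Visit porch → queue [sauna, pantry, workshop]
Visit sauna → queue [pantry, workshop]
Visit pantry → queue [workshop]
Visit workshop → queue []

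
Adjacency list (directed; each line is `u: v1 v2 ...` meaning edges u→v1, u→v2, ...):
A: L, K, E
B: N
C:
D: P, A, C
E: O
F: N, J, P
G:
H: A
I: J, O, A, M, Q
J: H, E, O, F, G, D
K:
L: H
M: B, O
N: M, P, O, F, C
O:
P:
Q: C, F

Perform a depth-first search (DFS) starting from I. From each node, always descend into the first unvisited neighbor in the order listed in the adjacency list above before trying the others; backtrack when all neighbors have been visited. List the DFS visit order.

I -> J -> H -> A -> L -> K -> E -> O -> F -> N -> M -> B -> P -> C -> G -> D -> Q

Visit I
I → J
J → H
H → A
A → L
A → K
A → E
E → O
J → F
F → N
N → M
M → B
N → P
N → C
J → G
J → D
I → Q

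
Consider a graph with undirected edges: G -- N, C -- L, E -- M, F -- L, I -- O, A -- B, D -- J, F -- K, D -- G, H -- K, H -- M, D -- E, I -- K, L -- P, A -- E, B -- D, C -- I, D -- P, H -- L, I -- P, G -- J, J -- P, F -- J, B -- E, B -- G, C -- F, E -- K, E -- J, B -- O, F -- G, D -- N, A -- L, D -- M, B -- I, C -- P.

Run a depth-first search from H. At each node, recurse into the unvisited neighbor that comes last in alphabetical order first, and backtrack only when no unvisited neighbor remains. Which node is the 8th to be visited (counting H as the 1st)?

F

Visit H
H → M
M → E
E → K
K → I
I → P
P → L
L → F
F → J
J → G
G → N
N → D
D → B
B → O
B → A
F → C

Visit order: H, M, E, K, I, P, L, F, J, G, N, D, B, O, A, C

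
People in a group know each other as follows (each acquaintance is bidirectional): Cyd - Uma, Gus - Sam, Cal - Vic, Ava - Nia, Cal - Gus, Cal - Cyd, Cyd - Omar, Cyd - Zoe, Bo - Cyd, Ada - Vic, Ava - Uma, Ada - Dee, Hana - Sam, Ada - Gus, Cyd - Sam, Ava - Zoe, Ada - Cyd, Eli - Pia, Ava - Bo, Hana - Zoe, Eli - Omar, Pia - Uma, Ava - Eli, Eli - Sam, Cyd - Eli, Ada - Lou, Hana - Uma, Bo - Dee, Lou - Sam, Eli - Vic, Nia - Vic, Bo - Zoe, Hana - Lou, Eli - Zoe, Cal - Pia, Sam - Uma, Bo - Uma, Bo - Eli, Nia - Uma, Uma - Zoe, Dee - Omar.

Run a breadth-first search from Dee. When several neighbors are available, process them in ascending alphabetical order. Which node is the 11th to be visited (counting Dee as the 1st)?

Visit Dee; enqueue Ada, Bo, Omar → queue [Ada, Bo, Omar]
Visit Ada; enqueue Cyd, Gus, Lou, Vic → queue [Bo, Omar, Cyd, Gus, Lou, Vic]
Visit Bo; enqueue Ava, Eli, Uma, Zoe → queue [Omar, Cyd, Gus, Lou, Vic, Ava, Eli, Uma, Zoe]
Visit Omar → queue [Cyd, Gus, Lou, Vic, Ava, Eli, Uma, Zoe]
Visit Cyd; enqueue Cal, Sam → queue [Gus, Lou, Vic, Ava, Eli, Uma, Zoe, Cal, Sam]
Visit Gus → queue [Lou, Vic, Ava, Eli, Uma, Zoe, Cal, Sam]
Visit Lou; enqueue Hana → queue [Vic, Ava, Eli, Uma, Zoe, Cal, Sam, Hana]
Visit Vic; enqueue Nia → queue [Ava, Eli, Uma, Zoe, Cal, Sam, Hana, Nia]
Visit Ava → queue [Eli, Uma, Zoe, Cal, Sam, Hana, Nia]
Visit Eli; enqueue Pia → queue [Uma, Zoe, Cal, Sam, Hana, Nia, Pia]
Visit Uma → queue [Zoe, Cal, Sam, Hana, Nia, Pia]
Visit Zoe → queue [Cal, Sam, Hana, Nia, Pia]
Visit Cal → queue [Sam, Hana, Nia, Pia]
Visit Sam → queue [Hana, Nia, Pia]
Visit Hana → queue [Nia, Pia]
Visit Nia → queue [Pia]
Visit Pia → queue []

Visit order: Dee, Ada, Bo, Omar, Cyd, Gus, Lou, Vic, Ava, Eli, Uma, Zoe, Cal, Sam, Hana, Nia, Pia

Uma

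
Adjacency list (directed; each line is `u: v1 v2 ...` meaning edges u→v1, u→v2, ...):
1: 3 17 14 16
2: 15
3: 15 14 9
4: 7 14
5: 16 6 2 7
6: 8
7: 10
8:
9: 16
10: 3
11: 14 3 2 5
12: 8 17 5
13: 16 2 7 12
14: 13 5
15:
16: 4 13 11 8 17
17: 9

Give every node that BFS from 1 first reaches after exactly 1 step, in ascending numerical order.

Level 0: 1
Level 1: 3, 14, 16, 17
Level 2: 4, 5, 8, 9, 11, 13, 15
Level 3: 2, 6, 7, 12
Level 4: 10

3, 14, 16, 17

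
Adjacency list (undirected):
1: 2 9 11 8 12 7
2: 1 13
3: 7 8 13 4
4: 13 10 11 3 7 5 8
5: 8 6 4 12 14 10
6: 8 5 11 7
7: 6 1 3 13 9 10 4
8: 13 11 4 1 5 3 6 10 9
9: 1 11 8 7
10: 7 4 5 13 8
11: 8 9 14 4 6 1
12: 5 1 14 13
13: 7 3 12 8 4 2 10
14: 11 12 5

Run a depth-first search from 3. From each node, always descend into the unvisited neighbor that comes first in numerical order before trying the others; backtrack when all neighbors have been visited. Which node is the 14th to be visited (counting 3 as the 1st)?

Visit 3
3 → 4
4 → 5
5 → 6
6 → 7
7 → 1
1 → 2
2 → 13
13 → 8
8 → 9
9 → 11
11 → 14
14 → 12
8 → 10

Visit order: 3, 4, 5, 6, 7, 1, 2, 13, 8, 9, 11, 14, 12, 10

10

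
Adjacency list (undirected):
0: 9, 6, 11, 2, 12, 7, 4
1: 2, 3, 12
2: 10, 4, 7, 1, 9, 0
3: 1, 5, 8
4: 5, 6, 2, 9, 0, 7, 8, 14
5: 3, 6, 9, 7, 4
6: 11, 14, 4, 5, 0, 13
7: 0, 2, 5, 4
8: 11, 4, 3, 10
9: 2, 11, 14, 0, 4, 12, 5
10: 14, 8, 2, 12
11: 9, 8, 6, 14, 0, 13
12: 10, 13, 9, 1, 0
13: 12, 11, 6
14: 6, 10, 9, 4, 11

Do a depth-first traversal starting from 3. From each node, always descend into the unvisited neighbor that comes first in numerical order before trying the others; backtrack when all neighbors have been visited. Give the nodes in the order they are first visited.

3, 1, 2, 0, 4, 5, 6, 11, 8, 10, 12, 9, 14, 13, 7

Visit 3
3 → 1
1 → 2
2 → 0
0 → 4
4 → 5
5 → 6
6 → 11
11 → 8
8 → 10
10 → 12
12 → 9
9 → 14
12 → 13
5 → 7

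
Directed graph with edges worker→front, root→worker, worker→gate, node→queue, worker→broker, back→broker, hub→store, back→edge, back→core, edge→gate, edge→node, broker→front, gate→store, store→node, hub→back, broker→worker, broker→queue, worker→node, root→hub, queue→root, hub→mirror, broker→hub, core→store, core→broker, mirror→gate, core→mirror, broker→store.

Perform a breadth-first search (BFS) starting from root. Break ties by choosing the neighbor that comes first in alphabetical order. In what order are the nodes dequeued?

Visit root; enqueue hub, worker → queue [hub, worker]
Visit hub; enqueue back, mirror, store → queue [worker, back, mirror, store]
Visit worker; enqueue broker, front, gate, node → queue [back, mirror, store, broker, front, gate, node]
Visit back; enqueue core, edge → queue [mirror, store, broker, front, gate, node, core, edge]
Visit mirror → queue [store, broker, front, gate, node, core, edge]
Visit store → queue [broker, front, gate, node, core, edge]
Visit broker; enqueue queue → queue [front, gate, node, core, edge, queue]
Visit front → queue [gate, node, core, edge, queue]
Visit gate → queue [node, core, edge, queue]
Visit node → queue [core, edge, queue]
Visit core → queue [edge, queue]
Visit edge → queue [queue]
Visit queue → queue []

root → hub → worker → back → mirror → store → broker → front → gate → node → core → edge → queue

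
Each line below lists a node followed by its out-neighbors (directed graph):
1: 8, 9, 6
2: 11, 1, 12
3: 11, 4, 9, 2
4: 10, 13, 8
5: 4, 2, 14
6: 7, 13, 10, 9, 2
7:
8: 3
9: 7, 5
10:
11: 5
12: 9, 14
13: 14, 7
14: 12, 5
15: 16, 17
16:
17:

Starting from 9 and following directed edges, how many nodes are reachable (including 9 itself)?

BFS from 9 visits: 9, 5, 7, 2, 4, 14, 1, 11, 12, 8, 10, 13, 6, 3
Reachable nodes: 14 of 17 total.

14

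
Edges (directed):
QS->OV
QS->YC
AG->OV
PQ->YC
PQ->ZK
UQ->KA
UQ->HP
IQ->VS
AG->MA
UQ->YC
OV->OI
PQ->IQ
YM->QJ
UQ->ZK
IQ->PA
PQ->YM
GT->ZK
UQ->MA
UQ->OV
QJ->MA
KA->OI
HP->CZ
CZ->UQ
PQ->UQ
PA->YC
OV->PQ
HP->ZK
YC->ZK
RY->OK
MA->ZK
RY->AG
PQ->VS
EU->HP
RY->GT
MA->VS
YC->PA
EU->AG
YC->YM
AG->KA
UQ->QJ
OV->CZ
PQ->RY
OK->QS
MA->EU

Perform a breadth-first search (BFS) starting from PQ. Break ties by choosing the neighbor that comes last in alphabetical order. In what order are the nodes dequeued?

Visit PQ; enqueue ZK, YM, YC, VS, UQ, RY, IQ → queue [ZK, YM, YC, VS, UQ, RY, IQ]
Visit ZK → queue [YM, YC, VS, UQ, RY, IQ]
Visit YM; enqueue QJ → queue [YC, VS, UQ, RY, IQ, QJ]
Visit YC; enqueue PA → queue [VS, UQ, RY, IQ, QJ, PA]
Visit VS → queue [UQ, RY, IQ, QJ, PA]
Visit UQ; enqueue OV, MA, KA, HP → queue [RY, IQ, QJ, PA, OV, MA, KA, HP]
Visit RY; enqueue OK, GT, AG → queue [IQ, QJ, PA, OV, MA, KA, HP, OK, GT, AG]
Visit IQ → queue [QJ, PA, OV, MA, KA, HP, OK, GT, AG]
Visit QJ → queue [PA, OV, MA, KA, HP, OK, GT, AG]
Visit PA → queue [OV, MA, KA, HP, OK, GT, AG]
Visit OV; enqueue OI, CZ → queue [MA, KA, HP, OK, GT, AG, OI, CZ]
Visit MA; enqueue EU → queue [KA, HP, OK, GT, AG, OI, CZ, EU]
Visit KA → queue [HP, OK, GT, AG, OI, CZ, EU]
Visit HP → queue [OK, GT, AG, OI, CZ, EU]
Visit OK; enqueue QS → queue [GT, AG, OI, CZ, EU, QS]
Visit GT → queue [AG, OI, CZ, EU, QS]
Visit AG → queue [OI, CZ, EU, QS]
Visit OI → queue [CZ, EU, QS]
Visit CZ → queue [EU, QS]
Visit EU → queue [QS]
Visit QS → queue []

PQ, ZK, YM, YC, VS, UQ, RY, IQ, QJ, PA, OV, MA, KA, HP, OK, GT, AG, OI, CZ, EU, QS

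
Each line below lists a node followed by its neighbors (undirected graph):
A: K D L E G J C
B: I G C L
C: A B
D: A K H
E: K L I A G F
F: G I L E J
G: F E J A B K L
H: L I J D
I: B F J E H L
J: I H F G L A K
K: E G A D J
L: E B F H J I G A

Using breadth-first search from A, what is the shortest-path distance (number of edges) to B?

Level 0: A
Level 1: C, D, E, G, J, K, L
Level 2: B, F, H, I
B first appears at level 2.

2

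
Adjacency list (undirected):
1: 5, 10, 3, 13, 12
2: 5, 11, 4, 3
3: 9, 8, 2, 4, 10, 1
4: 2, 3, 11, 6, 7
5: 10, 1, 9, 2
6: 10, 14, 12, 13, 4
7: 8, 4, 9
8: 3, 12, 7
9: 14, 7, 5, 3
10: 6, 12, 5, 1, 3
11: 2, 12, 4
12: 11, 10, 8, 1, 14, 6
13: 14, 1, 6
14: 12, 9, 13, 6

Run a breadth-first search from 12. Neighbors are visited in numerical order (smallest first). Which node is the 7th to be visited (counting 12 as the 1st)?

14

Visit 12; enqueue 1, 6, 8, 10, 11, 14 → queue [1, 6, 8, 10, 11, 14]
Visit 1; enqueue 3, 5, 13 → queue [6, 8, 10, 11, 14, 3, 5, 13]
Visit 6; enqueue 4 → queue [8, 10, 11, 14, 3, 5, 13, 4]
Visit 8; enqueue 7 → queue [10, 11, 14, 3, 5, 13, 4, 7]
Visit 10 → queue [11, 14, 3, 5, 13, 4, 7]
Visit 11; enqueue 2 → queue [14, 3, 5, 13, 4, 7, 2]
Visit 14; enqueue 9 → queue [3, 5, 13, 4, 7, 2, 9]
Visit 3 → queue [5, 13, 4, 7, 2, 9]
Visit 5 → queue [13, 4, 7, 2, 9]
Visit 13 → queue [4, 7, 2, 9]
Visit 4 → queue [7, 2, 9]
Visit 7 → queue [2, 9]
Visit 2 → queue [9]
Visit 9 → queue []

Visit order: 12, 1, 6, 8, 10, 11, 14, 3, 5, 13, 4, 7, 2, 9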